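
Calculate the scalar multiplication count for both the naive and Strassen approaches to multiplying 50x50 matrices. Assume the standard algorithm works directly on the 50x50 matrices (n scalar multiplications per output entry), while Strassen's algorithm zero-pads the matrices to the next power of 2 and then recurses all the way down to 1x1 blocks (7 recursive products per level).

Matrix multiplication for 50x50 matrices:

Strassen's algorithm requires power-of-2 dimensions. Pad 50x50 to 64x64 (next power of 2).

Standard algorithm: 50^3 = 125000 multiplications
Strassen's algorithm: 7^(log2(64)) = 7^6 = 117649 multiplications
Savings: 125000 - 117649 = 7351 multiplications

Standard: 125000 multiplications (50^3). Strassen: 117649 multiplications (7^6, after padding to 64x64). Strassen reduces 8 recursive multiplications to 7 at each level.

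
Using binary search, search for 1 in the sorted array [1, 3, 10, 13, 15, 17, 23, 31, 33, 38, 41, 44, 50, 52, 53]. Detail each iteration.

Binary search for 1 in [1, 3, 10, 13, 15, 17, 23, 31, 33, 38, 41, 44, 50, 52, 53]:

lo=0, hi=14, mid=7, arr[mid]=31 -> 31 > 1, search left half
lo=0, hi=6, mid=3, arr[mid]=13 -> 13 > 1, search left half
lo=0, hi=2, mid=1, arr[mid]=3 -> 3 > 1, search left half
lo=0, hi=0, mid=0, arr[mid]=1 -> Found target at index 0!

Binary search finds 1 at index 0 after 4 comparisons. The search repeatedly halves the search space by comparing with the middle element.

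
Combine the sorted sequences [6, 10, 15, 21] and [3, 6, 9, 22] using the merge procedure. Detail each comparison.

Merging process:

Compare 6 vs 3: take 3 from right. Merged: [3]
Compare 6 vs 6: take 6 from left. Merged: [3, 6]
Compare 10 vs 6: take 6 from right. Merged: [3, 6, 6]
Compare 10 vs 9: take 9 from right. Merged: [3, 6, 6, 9]
Compare 10 vs 22: take 10 from left. Merged: [3, 6, 6, 9, 10]
Compare 15 vs 22: take 15 from left. Merged: [3, 6, 6, 9, 10, 15]
Compare 21 vs 22: take 21 from left. Merged: [3, 6, 6, 9, 10, 15, 21]
Append remaining from right: [22]. Merged: [3, 6, 6, 9, 10, 15, 21, 22]

Final merged array: [3, 6, 6, 9, 10, 15, 21, 22]
Total comparisons: 7

The merged array is [3, 6, 6, 9, 10, 15, 21, 22], requiring 7 comparisons. The merge step runs in O(n) time where n is the total number of elements.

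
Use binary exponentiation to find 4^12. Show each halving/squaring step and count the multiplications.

Computing 4^12 by squaring (build up from 4^1; each line after the first costs one multiplication):

4^1 = 4
4^2 = (4^1)^2 = 4^2 = 16
4^3 = 4 * 4^2 = 4 * 16 = 64
4^6 = (4^3)^2 = 64^2 = 4096
4^12 = (4^6)^2 = 4096^2 = 16777216

Result: 16777216
Multiplications needed: 4 (4 lines after 4^1)

4^12 = 16777216. Using exponentiation by squaring, this requires 4 multiplications. The key idea: if the exponent is even, square the half-power; if odd, multiply by the base once.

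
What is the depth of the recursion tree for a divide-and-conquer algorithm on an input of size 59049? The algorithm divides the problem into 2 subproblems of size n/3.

For divide and conquer with division factor 3:

Problem sizes at each level:
Level 0: 59049
Level 1: 19683
Level 2: 6561
Level 3: 2187
Level 4: 729
Level 5: 243
Level 6: 81
Level 7: 27
Level 8: 9
Level 9: 3
Level 10: 1

The root is level 0 and the size-1 base case is level 10 (the tree spans levels 0 through 10, i.e. 11 levels counting the root), so the depth is the number of divisions: log_3(59049) = 10

The recursion tree depth is log_3(59049) = 10. At each level, the problem size is divided by 3, so it takes 10 divisions to reduce to a base case of size 1. The algorithm makes 2 recursive calls at each level.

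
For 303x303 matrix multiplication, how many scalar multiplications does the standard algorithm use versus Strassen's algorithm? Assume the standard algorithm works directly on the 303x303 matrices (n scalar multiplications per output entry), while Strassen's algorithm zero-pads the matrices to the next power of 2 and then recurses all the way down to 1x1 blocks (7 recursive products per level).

Matrix multiplication for 303x303 matrices:

Strassen's algorithm requires power-of-2 dimensions. Pad 303x303 to 512x512 (next power of 2).

Standard algorithm: 303^3 = 27818127 multiplications
Strassen's algorithm: 7^(log2(512)) = 7^9 = 40353607 multiplications
Difference: 27818127 - 40353607 = -12535480 (Strassen uses MORE here due to padding overhead — for small or just-over-power-of-2 n, padding can outweigh the per-level savings)

Standard: 27818127 multiplications (303^3). Strassen: 40353607 multiplications (7^9, after padding to 512x512). Strassen reduces 8 recursive multiplications to 7 at each level.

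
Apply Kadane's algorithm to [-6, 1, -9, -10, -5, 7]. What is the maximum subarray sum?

Using Kadane's algorithm on [-6, 1, -9, -10, -5, 7]:

Scanning through the array:
Position 1 (value 1): max_ending_here = 1, max_so_far = 1
Position 2 (value -9): max_ending_here = -8, max_so_far = 1
Position 3 (value -10): max_ending_here = -10, max_so_far = 1
Position 4 (value -5): max_ending_here = -5, max_so_far = 1
Position 5 (value 7): max_ending_here = 7, max_so_far = 7

Maximum subarray: [7]
Maximum sum: 7

The maximum subarray is [7] with sum 7. This subarray runs from index 5 to index 5.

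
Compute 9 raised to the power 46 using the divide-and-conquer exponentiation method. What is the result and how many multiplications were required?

Computing 9^46 by squaring (build up from 9^1; each line after the first costs one multiplication):

9^1 = 9
9^2 = (9^1)^2 = 9^2 = 81
9^4 = (9^2)^2 = 81^2 = 6561
9^5 = 9 * 9^4 = 9 * 6561 = 59049
9^10 = (9^5)^2 = 59049^2 = 3486784401
9^11 = 9 * 9^10 = 9 * 3486784401 = 31381059609
9^22 = (9^11)^2 = 31381059609^2 = 984770902183611232881
9^23 = 9 * 9^22 = 9 * 984770902183611232881 = 8862938119652501095929
9^46 = (9^23)^2 = 8862938119652501095929^2 = 78551672112789411833022577315290546060373041

Result: 78551672112789411833022577315290546060373041
Multiplications needed: 8 (8 lines after 9^1)

9^46 = 78551672112789411833022577315290546060373041. Using exponentiation by squaring, this requires 8 multiplications. The key idea: if the exponent is even, square the half-power; if odd, multiply by the base once.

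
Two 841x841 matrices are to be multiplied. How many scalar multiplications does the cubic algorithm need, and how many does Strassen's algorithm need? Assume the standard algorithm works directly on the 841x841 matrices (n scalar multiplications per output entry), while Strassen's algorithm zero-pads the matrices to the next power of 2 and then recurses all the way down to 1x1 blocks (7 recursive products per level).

Matrix multiplication for 841x841 matrices:

Strassen's algorithm requires power-of-2 dimensions. Pad 841x841 to 1024x1024 (next power of 2).

Standard algorithm: 841^3 = 594823321 multiplications
Strassen's algorithm: 7^(log2(1024)) = 7^10 = 282475249 multiplications
Savings: 594823321 - 282475249 = 312348072 multiplications

Standard: 594823321 multiplications (841^3). Strassen: 282475249 multiplications (7^10, after padding to 1024x1024). Strassen reduces 8 recursive multiplications to 7 at each level.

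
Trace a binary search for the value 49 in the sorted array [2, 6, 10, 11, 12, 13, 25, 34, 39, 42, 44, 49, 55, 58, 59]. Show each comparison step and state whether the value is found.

Binary search for 49 in [2, 6, 10, 11, 12, 13, 25, 34, 39, 42, 44, 49, 55, 58, 59]:

lo=0, hi=14, mid=7, arr[mid]=34 -> 34 < 49, search right half
lo=8, hi=14, mid=11, arr[mid]=49 -> Found target at index 11!

Binary search finds 49 at index 11 after 2 comparisons. The search repeatedly halves the search space by comparing with the middle element.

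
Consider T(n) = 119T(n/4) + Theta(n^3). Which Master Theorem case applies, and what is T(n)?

Master Theorem for T(n) = 119T(n/4) + O(n^3):

a = 119, b = 4, c = 3
log_b(a) = log_4(119) = 3.4474

Case 1: c = 3 < log_4(119) = 3.4474
T(n) = O(n^(log_4 119))

For T(n) = 119T(n/4) + O(n^3): log_4(119) = 3.4474. This is Case 1 of the Master Theorem (c < log_b(a), work dominated by leaves), giving O(n^(log_4 119)).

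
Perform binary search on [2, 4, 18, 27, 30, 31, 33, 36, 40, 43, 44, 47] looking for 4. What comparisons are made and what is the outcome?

Binary search for 4 in [2, 4, 18, 27, 30, 31, 33, 36, 40, 43, 44, 47]:

lo=0, hi=11, mid=5, arr[mid]=31 -> 31 > 4, search left half
lo=0, hi=4, mid=2, arr[mid]=18 -> 18 > 4, search left half
lo=0, hi=1, mid=0, arr[mid]=2 -> 2 < 4, search right half
lo=1, hi=1, mid=1, arr[mid]=4 -> Found target at index 1!

Binary search finds 4 at index 1 after 4 comparisons. The search repeatedly halves the search space by comparing with the middle element.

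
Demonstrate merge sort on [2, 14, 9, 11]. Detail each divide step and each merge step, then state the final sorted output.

Merge sort trace:

Split: [2, 14, 9, 11] -> [2, 14] and [9, 11]
  Split: [2, 14] -> [2] and [14]
  Merge: [2] + [14] -> [2, 14]
  Split: [9, 11] -> [9] and [11]
  Merge: [9] + [11] -> [9, 11]
Merge: [2, 14] + [9, 11] -> [2, 9, 11, 14]

Final sorted array: [2, 9, 11, 14]

The merge sort proceeds by recursively splitting the array and merging sorted halves.
After all merges, the sorted array is [2, 9, 11, 14].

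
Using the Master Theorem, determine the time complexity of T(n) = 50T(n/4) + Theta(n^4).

Master Theorem for T(n) = 50T(n/4) + O(n^4):

a = 50, b = 4, c = 4
log_b(a) = log_4(50) = 2.8219

Case 3: c = 4 > log_4(50) = 2.8219
T(n) = O(n^4) = O(n^4)

For T(n) = 50T(n/4) + O(n^4): log_4(50) = 2.8219. This is Case 3 of the Master Theorem (c > log_b(a), work dominated by root), giving O(n^4).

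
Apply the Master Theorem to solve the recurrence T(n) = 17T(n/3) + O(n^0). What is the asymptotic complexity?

Master Theorem for T(n) = 17T(n/3) + O(n^0):

a = 17, b = 3, c = 0
log_b(a) = log_3(17) = 2.5789

Case 1: c = 0 < log_3(17) = 2.5789
T(n) = O(n^(log_3 17))

For T(n) = 17T(n/3) + O(n^0): log_3(17) = 2.5789. This is Case 1 of the Master Theorem (c < log_b(a), work dominated by leaves), giving O(n^(log_3 17)).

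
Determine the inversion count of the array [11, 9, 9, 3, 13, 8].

Finding inversions in [11, 9, 9, 3, 13, 8]:

(0, 1): arr[0]=11 > arr[1]=9
(0, 2): arr[0]=11 > arr[2]=9
(0, 3): arr[0]=11 > arr[3]=3
(0, 5): arr[0]=11 > arr[5]=8
(1, 3): arr[1]=9 > arr[3]=3
(1, 5): arr[1]=9 > arr[5]=8
(2, 3): arr[2]=9 > arr[3]=3
(2, 5): arr[2]=9 > arr[5]=8
(4, 5): arr[4]=13 > arr[5]=8

Total inversions: 9

The array has 9 inversion(s): (0,1), (0,2), (0,3), (0,5), (1,3), (1,5), (2,3), (2,5), (4,5). Each pair (i,j) satisfies i < j and arr[i] > arr[j].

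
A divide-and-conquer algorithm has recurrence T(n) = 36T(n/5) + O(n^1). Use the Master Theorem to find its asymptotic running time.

Master Theorem for T(n) = 36T(n/5) + O(n^1):

a = 36, b = 5, c = 1
log_b(a) = log_5(36) = 2.2266

Case 1: c = 1 < log_5(36) = 2.2266
T(n) = O(n^(log_5 36))

For T(n) = 36T(n/5) + O(n^1): log_5(36) = 2.2266. This is Case 1 of the Master Theorem (c < log_b(a), work dominated by leaves), giving O(n^(log_5 36)).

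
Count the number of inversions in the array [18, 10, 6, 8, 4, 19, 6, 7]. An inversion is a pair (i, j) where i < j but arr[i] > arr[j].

Finding inversions in [18, 10, 6, 8, 4, 19, 6, 7]:

(0, 1): arr[0]=18 > arr[1]=10
(0, 2): arr[0]=18 > arr[2]=6
(0, 3): arr[0]=18 > arr[3]=8
(0, 4): arr[0]=18 > arr[4]=4
(0, 6): arr[0]=18 > arr[6]=6
(0, 7): arr[0]=18 > arr[7]=7
(1, 2): arr[1]=10 > arr[2]=6
(1, 3): arr[1]=10 > arr[3]=8
(1, 4): arr[1]=10 > arr[4]=4
(1, 6): arr[1]=10 > arr[6]=6
(1, 7): arr[1]=10 > arr[7]=7
(2, 4): arr[2]=6 > arr[4]=4
(3, 4): arr[3]=8 > arr[4]=4
(3, 6): arr[3]=8 > arr[6]=6
(3, 7): arr[3]=8 > arr[7]=7
(5, 6): arr[5]=19 > arr[6]=6
(5, 7): arr[5]=19 > arr[7]=7

Total inversions: 17

The array has 17 inversion(s): (0,1), (0,2), (0,3), (0,4), (0,6), (0,7), (1,2), (1,3), (1,4), (1,6), (1,7), (2,4), (3,4), (3,6), (3,7), (5,6), (5,7). Each pair (i,j) satisfies i < j and arr[i] > arr[j].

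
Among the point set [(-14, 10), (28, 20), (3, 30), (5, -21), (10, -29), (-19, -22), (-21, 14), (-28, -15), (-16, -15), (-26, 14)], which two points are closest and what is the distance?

Computing all pairwise distances among 10 points:

d((-14, 10), (28, 20)) = 43.1741
d((-14, 10), (3, 30)) = 26.2488
d((-14, 10), (5, -21)) = 36.3593
d((-14, 10), (10, -29)) = 45.793
d((-14, 10), (-19, -22)) = 32.3883
d((-14, 10), (-21, 14)) = 8.0623
d((-14, 10), (-28, -15)) = 28.6531
d((-14, 10), (-16, -15)) = 25.0799
d((-14, 10), (-26, 14)) = 12.6491
d((28, 20), (3, 30)) = 26.9258
d((28, 20), (5, -21)) = 47.0106
d((28, 20), (10, -29)) = 52.2015
d((28, 20), (-19, -22)) = 63.0317
d((28, 20), (-21, 14)) = 49.366
d((28, 20), (-28, -15)) = 66.0379
d((28, 20), (-16, -15)) = 56.2228
d((28, 20), (-26, 14)) = 54.3323
d((3, 30), (5, -21)) = 51.0392
d((3, 30), (10, -29)) = 59.4138
d((3, 30), (-19, -22)) = 56.4624
d((3, 30), (-21, 14)) = 28.8444
d((3, 30), (-28, -15)) = 54.6443
d((3, 30), (-16, -15)) = 48.8467
d((3, 30), (-26, 14)) = 33.121
d((5, -21), (10, -29)) = 9.434
d((5, -21), (-19, -22)) = 24.0208
d((5, -21), (-21, 14)) = 43.6005
d((5, -21), (-28, -15)) = 33.541
d((5, -21), (-16, -15)) = 21.8403
d((5, -21), (-26, 14)) = 46.7547
d((10, -29), (-19, -22)) = 29.8329
d((10, -29), (-21, 14)) = 53.0094
d((10, -29), (-28, -15)) = 40.4969
d((10, -29), (-16, -15)) = 29.5296
d((10, -29), (-26, 14)) = 56.0803
d((-19, -22), (-21, 14)) = 36.0555
d((-19, -22), (-28, -15)) = 11.4018
d((-19, -22), (-16, -15)) = 7.6158
d((-19, -22), (-26, 14)) = 36.6742
d((-21, 14), (-28, -15)) = 29.8329
d((-21, 14), (-16, -15)) = 29.4279
d((-21, 14), (-26, 14)) = 5.0 <-- minimum
d((-28, -15), (-16, -15)) = 12.0
d((-28, -15), (-26, 14)) = 29.0689
d((-16, -15), (-26, 14)) = 30.6757

Closest pair: (-21, 14) and (-26, 14) with distance 5.0

The closest pair is (-21, 14) and (-26, 14) with Euclidean distance 5.0. For 10 points, brute-force pairwise comparison is shown above. For large n, the divide-and-conquer algorithm (sort by x, recurse on halves, check the dividing strip) achieves O(n log n).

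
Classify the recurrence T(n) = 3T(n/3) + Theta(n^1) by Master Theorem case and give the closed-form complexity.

Master Theorem for T(n) = 3T(n/3) + O(n^1):

a = 3, b = 3, c = 1
log_b(a) = log_3(3) = 1.0000

Case 2: c = 1 = log_3(3) = 1.0000
T(n) = O(n^1 log n) = O(n log n)

For T(n) = 3T(n/3) + O(n^1): log_3(3) = 1.0000. This is Case 2 of the Master Theorem (c = log_b(a), equal work at all levels), giving O(n log n).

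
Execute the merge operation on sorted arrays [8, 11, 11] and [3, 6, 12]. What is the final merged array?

Merging process:

Compare 8 vs 3: take 3 from right. Merged: [3]
Compare 8 vs 6: take 6 from right. Merged: [3, 6]
Compare 8 vs 12: take 8 from left. Merged: [3, 6, 8]
Compare 11 vs 12: take 11 from left. Merged: [3, 6, 8, 11]
Compare 11 vs 12: take 11 from left. Merged: [3, 6, 8, 11, 11]
Append remaining from right: [12]. Merged: [3, 6, 8, 11, 11, 12]

Final merged array: [3, 6, 8, 11, 11, 12]
Total comparisons: 5

The merged array is [3, 6, 8, 11, 11, 12], requiring 5 comparisons. The merge step runs in O(n) time where n is the total number of elements.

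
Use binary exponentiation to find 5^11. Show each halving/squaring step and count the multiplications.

Computing 5^11 by squaring (build up from 5^1; each line after the first costs one multiplication):

5^1 = 5
5^2 = (5^1)^2 = 5^2 = 25
5^4 = (5^2)^2 = 25^2 = 625
5^5 = 5 * 5^4 = 5 * 625 = 3125
5^10 = (5^5)^2 = 3125^2 = 9765625
5^11 = 5 * 5^10 = 5 * 9765625 = 48828125

Result: 48828125
Multiplications needed: 5 (5 lines after 5^1)

5^11 = 48828125. Using exponentiation by squaring, this requires 5 multiplications. The key idea: if the exponent is even, square the half-power; if odd, multiply by the base once.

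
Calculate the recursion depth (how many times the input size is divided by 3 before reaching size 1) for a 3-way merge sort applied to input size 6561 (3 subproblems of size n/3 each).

For divide and conquer with division factor 3:

Problem sizes at each level:
Level 0: 6561
Level 1: 2187
Level 2: 729
Level 3: 243
Level 4: 81
Level 5: 27
Level 6: 9
Level 7: 3
Level 8: 1

The root is level 0 and the size-1 base case is level 8 (the tree spans levels 0 through 8, i.e. 9 levels counting the root), so the depth is the number of divisions: log_3(6561) = 8

The recursion tree depth is log_3(6561) = 8. At each level, the problem size is divided by 3, so it takes 8 divisions to reduce to a base case of size 1. The algorithm makes 3 recursive calls at each level.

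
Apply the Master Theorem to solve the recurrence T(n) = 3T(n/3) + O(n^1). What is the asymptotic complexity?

Master Theorem for T(n) = 3T(n/3) + O(n^1):

a = 3, b = 3, c = 1
log_b(a) = log_3(3) = 1.0000

Case 2: c = 1 = log_3(3) = 1.0000
T(n) = O(n^1 log n) = O(n log n)

For T(n) = 3T(n/3) + O(n^1): log_3(3) = 1.0000. This is Case 2 of the Master Theorem (c = log_b(a), equal work at all levels), giving O(n log n).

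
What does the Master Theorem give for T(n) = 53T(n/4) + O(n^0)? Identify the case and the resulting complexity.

Master Theorem for T(n) = 53T(n/4) + O(n^0):

a = 53, b = 4, c = 0
log_b(a) = log_4(53) = 2.8640

Case 1: c = 0 < log_4(53) = 2.8640
T(n) = O(n^(log_4 53))

For T(n) = 53T(n/4) + O(n^0): log_4(53) = 2.8640. This is Case 1 of the Master Theorem (c < log_b(a), work dominated by leaves), giving O(n^(log_4 53)).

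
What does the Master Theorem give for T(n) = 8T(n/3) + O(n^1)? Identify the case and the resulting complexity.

Master Theorem for T(n) = 8T(n/3) + O(n^1):

a = 8, b = 3, c = 1
log_b(a) = log_3(8) = 1.8928

Case 1: c = 1 < log_3(8) = 1.8928
T(n) = O(n^(log_3 8))

For T(n) = 8T(n/3) + O(n^1): log_3(8) = 1.8928. This is Case 1 of the Master Theorem (c < log_b(a), work dominated by leaves), giving O(n^(log_3 8)).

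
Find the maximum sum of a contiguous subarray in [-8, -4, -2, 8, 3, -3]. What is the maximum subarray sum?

Using Kadane's algorithm on [-8, -4, -2, 8, 3, -3]:

Scanning through the array:
Position 1 (value -4): max_ending_here = -4, max_so_far = -4
Position 2 (value -2): max_ending_here = -2, max_so_far = -2
Position 3 (value 8): max_ending_here = 8, max_so_far = 8
Position 4 (value 3): max_ending_here = 11, max_so_far = 11
Position 5 (value -3): max_ending_here = 8, max_so_far = 11

Maximum subarray: [8, 3]
Maximum sum: 11

The maximum subarray is [8, 3] with sum 11. This subarray runs from index 3 to index 4.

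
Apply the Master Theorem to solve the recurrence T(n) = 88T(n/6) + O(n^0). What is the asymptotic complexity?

Master Theorem for T(n) = 88T(n/6) + O(n^0):

a = 88, b = 6, c = 0
log_b(a) = log_6(88) = 2.4988

Case 1: c = 0 < log_6(88) = 2.4988
T(n) = O(n^(log_6 88))

For T(n) = 88T(n/6) + O(n^0): log_6(88) = 2.4988. This is Case 1 of the Master Theorem (c < log_b(a), work dominated by leaves), giving O(n^(log_6 88)).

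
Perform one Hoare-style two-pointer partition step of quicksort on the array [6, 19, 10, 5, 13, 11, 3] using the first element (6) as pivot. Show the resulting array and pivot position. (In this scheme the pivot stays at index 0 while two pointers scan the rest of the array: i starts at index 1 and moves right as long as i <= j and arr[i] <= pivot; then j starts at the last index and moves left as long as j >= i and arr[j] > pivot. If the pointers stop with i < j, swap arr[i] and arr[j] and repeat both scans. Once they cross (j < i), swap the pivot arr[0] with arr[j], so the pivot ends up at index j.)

Hoare-style two-pointer partition with pivot = 6:

Initial array: [6, 19, 10, 5, 13, 11, 3]

Pointers start at i = 1, j = 6.
i stops at index 1 (arr[1]=19 > 6), j stops at index 6 (arr[6]=3 <= 6): swap arr[1] and arr[6], array becomes [6, 3, 10, 5, 13, 11, 19]
i stops at index 2 (arr[2]=10 > 6), j stops at index 3 (arr[3]=5 <= 6): swap arr[2] and arr[3], array becomes [6, 3, 5, 10, 13, 11, 19]
i ends at 3, j ends at 2: the pointers have crossed (j < i), so scanning stops.

Swap pivot arr[0] with arr[2] to place pivot at position 2: [5, 3, 6, 10, 13, 11, 19]
Pivot position: 2

After partitioning with pivot 6, the array becomes [5, 3, 6, 10, 13, 11, 19]. The pivot is placed at index 2. All elements to the left of the pivot are <= 6, and all elements to the right are > 6.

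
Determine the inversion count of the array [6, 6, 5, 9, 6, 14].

Finding inversions in [6, 6, 5, 9, 6, 14]:

(0, 2): arr[0]=6 > arr[2]=5
(1, 2): arr[1]=6 > arr[2]=5
(3, 4): arr[3]=9 > arr[4]=6

Total inversions: 3

The array has 3 inversion(s): (0,2), (1,2), (3,4). Each pair (i,j) satisfies i < j and arr[i] > arr[j].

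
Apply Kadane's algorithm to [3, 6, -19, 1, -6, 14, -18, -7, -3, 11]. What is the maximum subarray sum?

Using Kadane's algorithm on [3, 6, -19, 1, -6, 14, -18, -7, -3, 11]:

Scanning through the array:
Position 1 (value 6): max_ending_here = 9, max_so_far = 9
Position 2 (value -19): max_ending_here = -10, max_so_far = 9
Position 3 (value 1): max_ending_here = 1, max_so_far = 9
Position 4 (value -6): max_ending_here = -5, max_so_far = 9
Position 5 (value 14): max_ending_here = 14, max_so_far = 14
Position 6 (value -18): max_ending_here = -4, max_so_far = 14
Position 7 (value -7): max_ending_here = -7, max_so_far = 14
Position 8 (value -3): max_ending_here = -3, max_so_far = 14
Position 9 (value 11): max_ending_here = 11, max_so_far = 14

Maximum subarray: [14]
Maximum sum: 14

The maximum subarray is [14] with sum 14. This subarray runs from index 5 to index 5.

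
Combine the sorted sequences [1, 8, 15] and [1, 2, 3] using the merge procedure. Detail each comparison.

Merging process:

Compare 1 vs 1: take 1 from left. Merged: [1]
Compare 8 vs 1: take 1 from right. Merged: [1, 1]
Compare 8 vs 2: take 2 from right. Merged: [1, 1, 2]
Compare 8 vs 3: take 3 from right. Merged: [1, 1, 2, 3]
Append remaining from left: [8, 15]. Merged: [1, 1, 2, 3, 8, 15]

Final merged array: [1, 1, 2, 3, 8, 15]
Total comparisons: 4

The merged array is [1, 1, 2, 3, 8, 15], requiring 4 comparisons. The merge step runs in O(n) time where n is the total number of elements.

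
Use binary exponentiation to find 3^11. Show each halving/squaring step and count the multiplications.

Computing 3^11 by squaring (build up from 3^1; each line after the first costs one multiplication):

3^1 = 3
3^2 = (3^1)^2 = 3^2 = 9
3^4 = (3^2)^2 = 9^2 = 81
3^5 = 3 * 3^4 = 3 * 81 = 243
3^10 = (3^5)^2 = 243^2 = 59049
3^11 = 3 * 3^10 = 3 * 59049 = 177147

Result: 177147
Multiplications needed: 5 (5 lines after 3^1)

3^11 = 177147. Using exponentiation by squaring, this requires 5 multiplications. The key idea: if the exponent is even, square the half-power; if odd, multiply by the base once.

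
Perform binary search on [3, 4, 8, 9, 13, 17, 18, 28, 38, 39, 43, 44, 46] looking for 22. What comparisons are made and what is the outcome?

Binary search for 22 in [3, 4, 8, 9, 13, 17, 18, 28, 38, 39, 43, 44, 46]:

lo=0, hi=12, mid=6, arr[mid]=18 -> 18 < 22, search right half
lo=7, hi=12, mid=9, arr[mid]=39 -> 39 > 22, search left half
lo=7, hi=8, mid=7, arr[mid]=28 -> 28 > 22, search left half
lo=7 > hi=6, target 22 not found

Binary search determines that 22 is not in the array after 3 comparisons. The search space was exhausted without finding the target.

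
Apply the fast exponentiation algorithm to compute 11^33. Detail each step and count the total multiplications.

Computing 11^33 by squaring (build up from 11^1; each line after the first costs one multiplication):

11^1 = 11
11^2 = (11^1)^2 = 11^2 = 121
11^4 = (11^2)^2 = 121^2 = 14641
11^8 = (11^4)^2 = 14641^2 = 214358881
11^16 = (11^8)^2 = 214358881^2 = 45949729863572161
11^32 = (11^16)^2 = 45949729863572161^2 = 2111377674535255285545615254209921
11^33 = 11 * 11^32 = 11 * 2111377674535255285545615254209921 = 23225154419887808141001767796309131

Result: 23225154419887808141001767796309131
Multiplications needed: 6 (6 lines after 11^1)

11^33 = 23225154419887808141001767796309131. Using exponentiation by squaring, this requires 6 multiplications. The key idea: if the exponent is even, square the half-power; if odd, multiply by the base once.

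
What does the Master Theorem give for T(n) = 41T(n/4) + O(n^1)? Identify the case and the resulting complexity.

Master Theorem for T(n) = 41T(n/4) + O(n^1):

a = 41, b = 4, c = 1
log_b(a) = log_4(41) = 2.6788

Case 1: c = 1 < log_4(41) = 2.6788
T(n) = O(n^(log_4 41))

For T(n) = 41T(n/4) + O(n^1): log_4(41) = 2.6788. This is Case 1 of the Master Theorem (c < log_b(a), work dominated by leaves), giving O(n^(log_4 41)).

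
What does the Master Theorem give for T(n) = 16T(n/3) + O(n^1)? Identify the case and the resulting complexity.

Master Theorem for T(n) = 16T(n/3) + O(n^1):

a = 16, b = 3, c = 1
log_b(a) = log_3(16) = 2.5237

Case 1: c = 1 < log_3(16) = 2.5237
T(n) = O(n^(log_3 16))

For T(n) = 16T(n/3) + O(n^1): log_3(16) = 2.5237. This is Case 1 of the Master Theorem (c < log_b(a), work dominated by leaves), giving O(n^(log_3 16)).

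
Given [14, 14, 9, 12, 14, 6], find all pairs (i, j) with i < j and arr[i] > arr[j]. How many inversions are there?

Finding inversions in [14, 14, 9, 12, 14, 6]:

(0, 2): arr[0]=14 > arr[2]=9
(0, 3): arr[0]=14 > arr[3]=12
(0, 5): arr[0]=14 > arr[5]=6
(1, 2): arr[1]=14 > arr[2]=9
(1, 3): arr[1]=14 > arr[3]=12
(1, 5): arr[1]=14 > arr[5]=6
(2, 5): arr[2]=9 > arr[5]=6
(3, 5): arr[3]=12 > arr[5]=6
(4, 5): arr[4]=14 > arr[5]=6

Total inversions: 9

The array has 9 inversion(s): (0,2), (0,3), (0,5), (1,2), (1,3), (1,5), (2,5), (3,5), (4,5). Each pair (i,j) satisfies i < j and arr[i] > arr[j].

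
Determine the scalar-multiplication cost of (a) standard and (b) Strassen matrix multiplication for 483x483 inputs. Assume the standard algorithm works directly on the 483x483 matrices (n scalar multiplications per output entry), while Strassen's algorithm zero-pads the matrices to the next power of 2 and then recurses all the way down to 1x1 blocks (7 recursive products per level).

Matrix multiplication for 483x483 matrices:

Strassen's algorithm requires power-of-2 dimensions. Pad 483x483 to 512x512 (next power of 2).

Standard algorithm: 483^3 = 112678587 multiplications
Strassen's algorithm: 7^(log2(512)) = 7^9 = 40353607 multiplications
Savings: 112678587 - 40353607 = 72324980 multiplications

Standard: 112678587 multiplications (483^3). Strassen: 40353607 multiplications (7^9, after padding to 512x512). Strassen reduces 8 recursive multiplications to 7 at each level.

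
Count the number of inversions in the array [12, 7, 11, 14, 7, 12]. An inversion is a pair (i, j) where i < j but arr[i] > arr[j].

Finding inversions in [12, 7, 11, 14, 7, 12]:

(0, 1): arr[0]=12 > arr[1]=7
(0, 2): arr[0]=12 > arr[2]=11
(0, 4): arr[0]=12 > arr[4]=7
(2, 4): arr[2]=11 > arr[4]=7
(3, 4): arr[3]=14 > arr[4]=7
(3, 5): arr[3]=14 > arr[5]=12

Total inversions: 6

The array has 6 inversion(s): (0,1), (0,2), (0,4), (2,4), (3,4), (3,5). Each pair (i,j) satisfies i < j and arr[i] > arr[j].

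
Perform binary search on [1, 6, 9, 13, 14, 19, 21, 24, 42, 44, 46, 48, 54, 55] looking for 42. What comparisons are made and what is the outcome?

Binary search for 42 in [1, 6, 9, 13, 14, 19, 21, 24, 42, 44, 46, 48, 54, 55]:

lo=0, hi=13, mid=6, arr[mid]=21 -> 21 < 42, search right half
lo=7, hi=13, mid=10, arr[mid]=46 -> 46 > 42, search left half
lo=7, hi=9, mid=8, arr[mid]=42 -> Found target at index 8!

Binary search finds 42 at index 8 after 3 comparisons. The search repeatedly halves the search space by comparing with the middle element.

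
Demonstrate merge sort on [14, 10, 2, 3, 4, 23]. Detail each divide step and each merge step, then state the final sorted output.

Merge sort trace:

Split: [14, 10, 2, 3, 4, 23] -> [14, 10, 2] and [3, 4, 23]
  Split: [14, 10, 2] -> [14] and [10, 2]
    Split: [10, 2] -> [10] and [2]
    Merge: [10] + [2] -> [2, 10]
  Merge: [14] + [2, 10] -> [2, 10, 14]
  Split: [3, 4, 23] -> [3] and [4, 23]
    Split: [4, 23] -> [4] and [23]
    Merge: [4] + [23] -> [4, 23]
  Merge: [3] + [4, 23] -> [3, 4, 23]
Merge: [2, 10, 14] + [3, 4, 23] -> [2, 3, 4, 10, 14, 23]

Final sorted array: [2, 3, 4, 10, 14, 23]

The merge sort proceeds by recursively splitting the array and merging sorted halves.
After all merges, the sorted array is [2, 3, 4, 10, 14, 23].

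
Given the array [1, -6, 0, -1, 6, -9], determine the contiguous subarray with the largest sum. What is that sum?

Using Kadane's algorithm on [1, -6, 0, -1, 6, -9]:

Scanning through the array:
Position 1 (value -6): max_ending_here = -5, max_so_far = 1
Position 2 (value 0): max_ending_here = 0, max_so_far = 1
Position 3 (value -1): max_ending_here = -1, max_so_far = 1
Position 4 (value 6): max_ending_here = 6, max_so_far = 6
Position 5 (value -9): max_ending_here = -3, max_so_far = 6

Maximum subarray: [6]
Maximum sum: 6

The maximum subarray is [6] with sum 6. This subarray runs from index 4 to index 4.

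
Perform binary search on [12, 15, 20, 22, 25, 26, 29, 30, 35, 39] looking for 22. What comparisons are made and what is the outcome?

Binary search for 22 in [12, 15, 20, 22, 25, 26, 29, 30, 35, 39]:

lo=0, hi=9, mid=4, arr[mid]=25 -> 25 > 22, search left half
lo=0, hi=3, mid=1, arr[mid]=15 -> 15 < 22, search right half
lo=2, hi=3, mid=2, arr[mid]=20 -> 20 < 22, search right half
lo=3, hi=3, mid=3, arr[mid]=22 -> Found target at index 3!

Binary search finds 22 at index 3 after 4 comparisons. The search repeatedly halves the search space by comparing with the middle element.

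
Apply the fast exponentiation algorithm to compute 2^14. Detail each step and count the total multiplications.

Computing 2^14 by squaring (build up from 2^1; each line after the first costs one multiplication):

2^1 = 2
2^2 = (2^1)^2 = 2^2 = 4
2^3 = 2 * 2^2 = 2 * 4 = 8
2^6 = (2^3)^2 = 8^2 = 64
2^7 = 2 * 2^6 = 2 * 64 = 128
2^14 = (2^7)^2 = 128^2 = 16384

Result: 16384
Multiplications needed: 5 (5 lines after 2^1)

2^14 = 16384. Using exponentiation by squaring, this requires 5 multiplications. The key idea: if the exponent is even, square the half-power; if odd, multiply by the base once.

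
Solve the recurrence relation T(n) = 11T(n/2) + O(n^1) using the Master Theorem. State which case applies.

Master Theorem for T(n) = 11T(n/2) + O(n^1):

a = 11, b = 2, c = 1
log_b(a) = log_2(11) = 3.4594

Case 1: c = 1 < log_2(11) = 3.4594
T(n) = O(n^(log_2 11))

For T(n) = 11T(n/2) + O(n^1): log_2(11) = 3.4594. This is Case 1 of the Master Theorem (c < log_b(a), work dominated by leaves), giving O(n^(log_2 11)).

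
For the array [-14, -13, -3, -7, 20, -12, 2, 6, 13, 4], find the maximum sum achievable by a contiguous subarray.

Using Kadane's algorithm on [-14, -13, -3, -7, 20, -12, 2, 6, 13, 4]:

Scanning through the array:
Position 1 (value -13): max_ending_here = -13, max_so_far = -13
Position 2 (value -3): max_ending_here = -3, max_so_far = -3
Position 3 (value -7): max_ending_here = -7, max_so_far = -3
Position 4 (value 20): max_ending_here = 20, max_so_far = 20
Position 5 (value -12): max_ending_here = 8, max_so_far = 20
Position 6 (value 2): max_ending_here = 10, max_so_far = 20
Position 7 (value 6): max_ending_here = 16, max_so_far = 20
Position 8 (value 13): max_ending_here = 29, max_so_far = 29
Position 9 (value 4): max_ending_here = 33, max_so_far = 33

Maximum subarray: [20, -12, 2, 6, 13, 4]
Maximum sum: 33

The maximum subarray is [20, -12, 2, 6, 13, 4] with sum 33. This subarray runs from index 4 to index 9.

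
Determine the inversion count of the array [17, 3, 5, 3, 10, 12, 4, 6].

Finding inversions in [17, 3, 5, 3, 10, 12, 4, 6]:

(0, 1): arr[0]=17 > arr[1]=3
(0, 2): arr[0]=17 > arr[2]=5
(0, 3): arr[0]=17 > arr[3]=3
(0, 4): arr[0]=17 > arr[4]=10
(0, 5): arr[0]=17 > arr[5]=12
(0, 6): arr[0]=17 > arr[6]=4
(0, 7): arr[0]=17 > arr[7]=6
(2, 3): arr[2]=5 > arr[3]=3
(2, 6): arr[2]=5 > arr[6]=4
(4, 6): arr[4]=10 > arr[6]=4
(4, 7): arr[4]=10 > arr[7]=6
(5, 6): arr[5]=12 > arr[6]=4
(5, 7): arr[5]=12 > arr[7]=6

Total inversions: 13

The array has 13 inversion(s): (0,1), (0,2), (0,3), (0,4), (0,5), (0,6), (0,7), (2,3), (2,6), (4,6), (4,7), (5,6), (5,7). Each pair (i,j) satisfies i < j and arr[i] > arr[j].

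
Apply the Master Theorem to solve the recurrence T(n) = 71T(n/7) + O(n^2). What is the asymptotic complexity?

Master Theorem for T(n) = 71T(n/7) + O(n^2):

a = 71, b = 7, c = 2
log_b(a) = log_7(71) = 2.1906

Case 1: c = 2 < log_7(71) = 2.1906
T(n) = O(n^(log_7 71))

For T(n) = 71T(n/7) + O(n^2): log_7(71) = 2.1906. This is Case 1 of the Master Theorem (c < log_b(a), work dominated by leaves), giving O(n^(log_7 71)).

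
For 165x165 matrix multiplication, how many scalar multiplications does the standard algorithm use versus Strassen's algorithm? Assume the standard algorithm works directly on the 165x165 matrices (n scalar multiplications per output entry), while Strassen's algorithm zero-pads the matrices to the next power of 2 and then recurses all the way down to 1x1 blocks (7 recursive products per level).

Matrix multiplication for 165x165 matrices:

Strassen's algorithm requires power-of-2 dimensions. Pad 165x165 to 256x256 (next power of 2).

Standard algorithm: 165^3 = 4492125 multiplications
Strassen's algorithm: 7^(log2(256)) = 7^8 = 5764801 multiplications
Difference: 4492125 - 5764801 = -1272676 (Strassen uses MORE here due to padding overhead — for small or just-over-power-of-2 n, padding can outweigh the per-level savings)

Standard: 4492125 multiplications (165^3). Strassen: 5764801 multiplications (7^8, after padding to 256x256). Strassen reduces 8 recursive multiplications to 7 at each level.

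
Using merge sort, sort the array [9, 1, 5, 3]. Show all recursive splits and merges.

Merge sort trace:

Split: [9, 1, 5, 3] -> [9, 1] and [5, 3]
  Split: [9, 1] -> [9] and [1]
  Merge: [9] + [1] -> [1, 9]
  Split: [5, 3] -> [5] and [3]
  Merge: [5] + [3] -> [3, 5]
Merge: [1, 9] + [3, 5] -> [1, 3, 5, 9]

Final sorted array: [1, 3, 5, 9]

The merge sort proceeds by recursively splitting the array and merging sorted halves.
After all merges, the sorted array is [1, 3, 5, 9].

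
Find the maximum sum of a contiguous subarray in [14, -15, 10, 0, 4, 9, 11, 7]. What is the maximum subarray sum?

Using Kadane's algorithm on [14, -15, 10, 0, 4, 9, 11, 7]:

Scanning through the array:
Position 1 (value -15): max_ending_here = -1, max_so_far = 14
Position 2 (value 10): max_ending_here = 10, max_so_far = 14
Position 3 (value 0): max_ending_here = 10, max_so_far = 14
Position 4 (value 4): max_ending_here = 14, max_so_far = 14
Position 5 (value 9): max_ending_here = 23, max_so_far = 23
Position 6 (value 11): max_ending_here = 34, max_so_far = 34
Position 7 (value 7): max_ending_here = 41, max_so_far = 41

Maximum subarray: [10, 0, 4, 9, 11, 7]
Maximum sum: 41

The maximum subarray is [10, 0, 4, 9, 11, 7] with sum 41. This subarray runs from index 2 to index 7.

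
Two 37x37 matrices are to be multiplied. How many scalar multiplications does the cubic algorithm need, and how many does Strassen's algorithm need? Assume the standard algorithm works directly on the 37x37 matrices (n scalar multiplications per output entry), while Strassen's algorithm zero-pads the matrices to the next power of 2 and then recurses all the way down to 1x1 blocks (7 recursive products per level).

Matrix multiplication for 37x37 matrices:

Strassen's algorithm requires power-of-2 dimensions. Pad 37x37 to 64x64 (next power of 2).

Standard algorithm: 37^3 = 50653 multiplications
Strassen's algorithm: 7^(log2(64)) = 7^6 = 117649 multiplications
Difference: 50653 - 117649 = -66996 (Strassen uses MORE here due to padding overhead — for small or just-over-power-of-2 n, padding can outweigh the per-level savings)

Standard: 50653 multiplications (37^3). Strassen: 117649 multiplications (7^6, after padding to 64x64). Strassen reduces 8 recursive multiplications to 7 at each level.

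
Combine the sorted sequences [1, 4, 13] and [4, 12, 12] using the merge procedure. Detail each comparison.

Merging process:

Compare 1 vs 4: take 1 from left. Merged: [1]
Compare 4 vs 4: take 4 from left. Merged: [1, 4]
Compare 13 vs 4: take 4 from right. Merged: [1, 4, 4]
Compare 13 vs 12: take 12 from right. Merged: [1, 4, 4, 12]
Compare 13 vs 12: take 12 from right. Merged: [1, 4, 4, 12, 12]
Append remaining from left: [13]. Merged: [1, 4, 4, 12, 12, 13]

Final merged array: [1, 4, 4, 12, 12, 13]
Total comparisons: 5

The merged array is [1, 4, 4, 12, 12, 13], requiring 5 comparisons. The merge step runs in O(n) time where n is the total number of elements.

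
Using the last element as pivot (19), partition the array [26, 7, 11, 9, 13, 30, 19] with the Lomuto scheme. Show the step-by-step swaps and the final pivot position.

Lomuto partition with pivot = 19:

Initial array: [26, 7, 11, 9, 13, 30, 19]

arr[0]=26 > 19: no swap
arr[1]=7 <= 19: swap with position 0, array becomes [7, 26, 11, 9, 13, 30, 19]
arr[2]=11 <= 19: swap with position 1, array becomes [7, 11, 26, 9, 13, 30, 19]
arr[3]=9 <= 19: swap with position 2, array becomes [7, 11, 9, 26, 13, 30, 19]
arr[4]=13 <= 19: swap with position 3, array becomes [7, 11, 9, 13, 26, 30, 19]
arr[5]=30 > 19: no swap

Place pivot at position 4: [7, 11, 9, 13, 19, 30, 26]
Pivot position: 4

After partitioning with pivot 19, the array becomes [7, 11, 9, 13, 19, 30, 26]. The pivot is placed at index 4. All elements to the left of the pivot are <= 19, and all elements to the right are > 19.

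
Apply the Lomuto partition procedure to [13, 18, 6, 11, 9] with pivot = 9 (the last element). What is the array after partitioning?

Lomuto partition with pivot = 9:

Initial array: [13, 18, 6, 11, 9]

arr[0]=13 > 9: no swap
arr[1]=18 > 9: no swap
arr[2]=6 <= 9: swap with position 0, array becomes [6, 18, 13, 11, 9]
arr[3]=11 > 9: no swap

Place pivot at position 1: [6, 9, 13, 11, 18]
Pivot position: 1

After partitioning with pivot 9, the array becomes [6, 9, 13, 11, 18]. The pivot is placed at index 1. All elements to the left of the pivot are <= 9, and all elements to the right are > 9.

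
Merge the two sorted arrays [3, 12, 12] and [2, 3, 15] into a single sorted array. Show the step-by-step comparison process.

Merging process:

Compare 3 vs 2: take 2 from right. Merged: [2]
Compare 3 vs 3: take 3 from left. Merged: [2, 3]
Compare 12 vs 3: take 3 from right. Merged: [2, 3, 3]
Compare 12 vs 15: take 12 from left. Merged: [2, 3, 3, 12]
Compare 12 vs 15: take 12 from left. Merged: [2, 3, 3, 12, 12]
Append remaining from right: [15]. Merged: [2, 3, 3, 12, 12, 15]

Final merged array: [2, 3, 3, 12, 12, 15]
Total comparisons: 5

The merged array is [2, 3, 3, 12, 12, 15], requiring 5 comparisons. The merge step runs in O(n) time where n is the total number of elements.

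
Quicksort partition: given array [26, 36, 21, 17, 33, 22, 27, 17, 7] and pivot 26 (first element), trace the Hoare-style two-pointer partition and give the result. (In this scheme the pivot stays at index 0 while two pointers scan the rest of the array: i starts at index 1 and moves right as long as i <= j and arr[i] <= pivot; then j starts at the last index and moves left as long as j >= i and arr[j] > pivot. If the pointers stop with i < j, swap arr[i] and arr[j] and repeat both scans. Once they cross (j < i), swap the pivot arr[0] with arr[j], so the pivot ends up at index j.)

Hoare-style two-pointer partition with pivot = 26:

Initial array: [26, 36, 21, 17, 33, 22, 27, 17, 7]

Pointers start at i = 1, j = 8.
i stops at index 1 (arr[1]=36 > 26), j stops at index 8 (arr[8]=7 <= 26): swap arr[1] and arr[8], array becomes [26, 7, 21, 17, 33, 22, 27, 17, 36]
i stops at index 4 (arr[4]=33 > 26), j stops at index 7 (arr[7]=17 <= 26): swap arr[4] and arr[7], array becomes [26, 7, 21, 17, 17, 22, 27, 33, 36]
i ends at 6, j ends at 5: the pointers have crossed (j < i), so scanning stops.

Swap pivot arr[0] with arr[5] to place pivot at position 5: [22, 7, 21, 17, 17, 26, 27, 33, 36]
Pivot position: 5

After partitioning with pivot 26, the array becomes [22, 7, 21, 17, 17, 26, 27, 33, 36]. The pivot is placed at index 5. All elements to the left of the pivot are <= 26, and all elements to the right are > 26.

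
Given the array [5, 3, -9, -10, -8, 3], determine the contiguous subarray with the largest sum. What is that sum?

Using Kadane's algorithm on [5, 3, -9, -10, -8, 3]:

Scanning through the array:
Position 1 (value 3): max_ending_here = 8, max_so_far = 8
Position 2 (value -9): max_ending_here = -1, max_so_far = 8
Position 3 (value -10): max_ending_here = -10, max_so_far = 8
Position 4 (value -8): max_ending_here = -8, max_so_far = 8
Position 5 (value 3): max_ending_here = 3, max_so_far = 8

Maximum subarray: [5, 3]
Maximum sum: 8

The maximum subarray is [5, 3] with sum 8. This subarray runs from index 0 to index 1.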